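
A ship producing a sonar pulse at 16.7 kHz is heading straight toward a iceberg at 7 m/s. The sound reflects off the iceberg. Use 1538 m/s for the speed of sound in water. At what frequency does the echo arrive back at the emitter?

The iceberg receives the sound from a moving source: f₁ = f₀ · v/(v − v_e) = 16.7 × 1538/1531 ≈ 16.78 kHz.
On the return leg the ship is a moving observer: f₂ = f₁ · (v + v_e)/v = 16.78 × 1545/1538 ≈ 16.85 kHz.
Equivalently f₂ = f₀ · (v + v_e)/(v − v_e).

16.85 kHz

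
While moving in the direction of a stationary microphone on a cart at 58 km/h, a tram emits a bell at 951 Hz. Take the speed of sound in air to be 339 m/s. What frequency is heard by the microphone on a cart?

58 km/h = 16.11 m/s.
Only the source moves, toward the listener, so f' = f · v/(v − v_s).
f' = 951 × 339/(339 − 16.11) = 951 × 339/322.9 ≈ 998 Hz.

998 Hz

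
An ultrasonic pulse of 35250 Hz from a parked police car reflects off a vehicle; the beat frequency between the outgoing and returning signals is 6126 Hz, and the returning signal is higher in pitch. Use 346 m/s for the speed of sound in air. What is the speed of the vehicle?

28 m/s

Double Doppler shift off a moving reflector: f₂ = f₀ · (v + u)/(v − u) (u > 0 toward emitter).
Returning signal is higher, so f₂ = f₀ + Δf = 35250 + 6126 = 41376 Hz.
Rearranging, u = v · (f₂ − f₀)/(f₂ + f₀) = 346 × 6126/76626 ≈ 28 m/s.
So the vehicle is moving at 28 m/s toward the emitter.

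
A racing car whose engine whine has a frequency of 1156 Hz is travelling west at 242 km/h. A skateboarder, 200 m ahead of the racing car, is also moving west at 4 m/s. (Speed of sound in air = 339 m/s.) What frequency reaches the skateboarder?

1425 Hz

242 km/h = 67.22 m/s.
The skateboarder is ahead, so the racing car is moving toward it while the skateboarder is moving away from the racing car.
With source approaching and observer receding, f' = f · (v − v_o)/(v − v_s).
f' = 1156 × (339 − 4)/(339 − 67.22) = 1156 × 335/271.78 ≈ 1425 Hz.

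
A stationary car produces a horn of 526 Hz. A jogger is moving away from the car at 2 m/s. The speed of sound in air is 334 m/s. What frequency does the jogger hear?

523 Hz

Moving observer, stationary source: f' = f · (v − v_o)/v.
f' = 526 × (334 − 2)/334 = 526 × 332/334 ≈ 523 Hz.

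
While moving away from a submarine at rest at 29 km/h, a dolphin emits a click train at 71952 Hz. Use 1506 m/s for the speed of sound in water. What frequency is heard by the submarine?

71569 Hz

29 km/h = 8.056 m/s.
Moving source, stationary observer: f' = f · v/(v + v_s) since the source is receding.
f' = 71952 × 1506/(1506 + 8.056) = 71952 × 1506/1514 ≈ 71569 Hz.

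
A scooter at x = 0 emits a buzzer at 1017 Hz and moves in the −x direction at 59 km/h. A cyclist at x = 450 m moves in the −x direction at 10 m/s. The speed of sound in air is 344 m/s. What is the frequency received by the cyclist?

999 Hz

59 km/h = 16.39 m/s.
The observer lies on the +x side, so the source is heading away from the observer and the observer is heading toward the source.
General Doppler shift: f' = f · (v + v_o)/(v + v_s).
f' = 1017 × (344 + 10)/(344 + 16.39) = 1017 × 354/360.39 ≈ 999 Hz.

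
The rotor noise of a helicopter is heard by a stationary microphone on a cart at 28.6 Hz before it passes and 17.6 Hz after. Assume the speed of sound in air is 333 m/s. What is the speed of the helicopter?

f₁/f₂ = (v + v_s)/(v − v_s), so v_s = v · (f₁ − f₂)/(f₁ + f₂).
v_s = 333 × (28.6 − 17.6)/(28.6 + 17.6) = 333 × 11.0/46.2 ≈ 79 m/s.

79 m/s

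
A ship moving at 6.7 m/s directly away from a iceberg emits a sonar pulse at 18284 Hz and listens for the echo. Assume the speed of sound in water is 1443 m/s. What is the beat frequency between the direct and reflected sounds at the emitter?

The iceberg receives the sound from a moving source: f₁ = f₀ · v/(v + v_e) = 18284 × 1443/1449.7 ≈ 18199.5 Hz.
On the return leg the ship is a moving observer: f₂ = f₁ · (v − v_e)/v = 18199.5 × 1436.3/1443 ≈ 18115.0 Hz.
Equivalently f₂ = f₀ · (v − v_e)/(v + v_e).
Beat against the emitted tone: |f₂ − f₀| = 2v_e·f₀/(v + v_e) = 2 × 6.7 × 18284/1449.7 ≈ 169 Hz.

169 Hz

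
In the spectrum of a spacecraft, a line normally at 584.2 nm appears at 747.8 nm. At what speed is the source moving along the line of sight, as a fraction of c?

0.242c

λ'/λ₀ = 1.2800 > 1 (redshift), so the source is receding.
λ'/λ₀ = √((1 + β)/(1 − β)) for a receding source ⇒ β = (r² − 1)/(r² + 1) with r = λ'/λ₀.
β = (1.6385 − 1)/(1.6385 + 1) ≈ 0.242.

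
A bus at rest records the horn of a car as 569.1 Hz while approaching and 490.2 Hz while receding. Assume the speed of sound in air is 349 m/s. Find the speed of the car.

26 m/s

f₁/f₂ = (v + v_s)/(v − v_s), so v_s = v · (f₁ − f₂)/(f₁ + f₂).
v_s = 349 × (569.1 − 490.2)/(569.1 + 490.2) = 349 × 78.9/1059.3 ≈ 26 m/s.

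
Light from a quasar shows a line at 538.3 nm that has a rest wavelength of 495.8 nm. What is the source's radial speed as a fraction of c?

λ'/λ₀ = 1.0857 > 1 (redshift), so the source is receding.
λ'/λ₀ = √((1 + β)/(1 − β)) for a receding source ⇒ β = (r² − 1)/(r² + 1) with r = λ'/λ₀.
β = (1.1788 − 1)/(1.1788 + 1) ≈ 0.082.

0.082c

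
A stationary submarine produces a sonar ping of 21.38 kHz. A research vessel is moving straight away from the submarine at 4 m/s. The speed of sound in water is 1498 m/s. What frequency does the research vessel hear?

Only the observer moves, away from the source, so f' = f · (v − v_o)/v.
f' = 21.38 × (1498 − 4)/1498 = 21.38 × 1494/1498 ≈ 21.3 kHz.

21.3 kHz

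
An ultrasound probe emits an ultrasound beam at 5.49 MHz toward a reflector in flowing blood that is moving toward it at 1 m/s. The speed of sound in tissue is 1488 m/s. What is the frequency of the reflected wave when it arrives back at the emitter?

5.497 MHz

The reflector in flowing blood first receives the wave as a moving observer: f₁ = f₀ · (v + u)/v = 5.49 × (1488 + 1)/1488 ≈ 5.494 MHz.
On reflection it acts as a source moving toward the stationary detector: f₂ = f₁ · v/(v − u) = 5.494 × 1488/1487 ≈ 5.497 MHz.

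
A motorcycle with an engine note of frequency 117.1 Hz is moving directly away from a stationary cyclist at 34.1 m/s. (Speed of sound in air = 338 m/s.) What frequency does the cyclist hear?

106 Hz

Only the source moves, away from the listener, so f' = f · v/(v + v_s).
f' = 117.1 × 338/(338 + 34.1) = 117.1 × 338/372.1 ≈ 106 Hz.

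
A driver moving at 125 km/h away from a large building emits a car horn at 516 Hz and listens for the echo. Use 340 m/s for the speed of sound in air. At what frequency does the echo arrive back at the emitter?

420 Hz

125 km/h = 34.72 m/s.
The large building receives the sound from a moving source: f₁ = f₀ · v/(v + v_e) = 516 × 340/374.72 ≈ 468 Hz.
On the return leg the driver is a moving observer: f₂ = f₁ · (v − v_e)/v = 468 × 305.28/340 ≈ 420 Hz.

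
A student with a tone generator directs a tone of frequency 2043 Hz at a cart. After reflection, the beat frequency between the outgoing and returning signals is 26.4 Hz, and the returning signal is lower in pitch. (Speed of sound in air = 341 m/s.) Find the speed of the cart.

Double Doppler shift off a moving reflector: f₂ = f₀ · (v + u)/(v − u) (u > 0 toward emitter).
Returning signal is lower, so f₂ = f₀ − Δf = 2043 − 26.4 = 2016.6 Hz.
Rearranging, u = v · (f₂ − f₀)/(f₂ + f₀) = 341 × -26.4/4059.6 ≈ -2.22 m/s.
So the cart is moving at 2.22 m/s away from the emitter.

2.22 m/s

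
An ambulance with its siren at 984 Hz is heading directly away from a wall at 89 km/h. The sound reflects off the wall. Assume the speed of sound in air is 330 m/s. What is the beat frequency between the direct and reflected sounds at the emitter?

89 km/h = 24.72 m/s.
The wall receives the sound from a moving source: f₁ = f₀ · v/(v + v_e) = 984 × 330/354.72 ≈ 915.4 Hz.
On the return leg the ambulance is a moving observer: f₂ = f₁ · (v − v_e)/v = 915.4 × 305.28/330 ≈ 846.8 Hz.
Equivalently f₂ = f₀ · (v − v_e)/(v + v_e).
Beat against the emitted tone: |f₂ − f₀| = 2v_e·f₀/(v + v_e) = 2 × 24.72 × 984/354.72 ≈ 137 Hz.

137 Hz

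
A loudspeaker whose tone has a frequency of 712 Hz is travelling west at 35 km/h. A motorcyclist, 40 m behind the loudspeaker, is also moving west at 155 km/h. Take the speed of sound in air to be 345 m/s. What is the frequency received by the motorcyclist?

35 km/h = 9.722 m/s; 155 km/h = 43.06 m/s.
The motorcyclist is behind, so the loudspeaker is moving away from it while the motorcyclist is moving toward the loudspeaker.
General Doppler shift: f' = f · (v + v_o)/(v + v_s).
f' = 712 × (345 + 43.06)/(345 + 9.722) = 712 × 388.06/354.72 ≈ 779 Hz.

779 Hz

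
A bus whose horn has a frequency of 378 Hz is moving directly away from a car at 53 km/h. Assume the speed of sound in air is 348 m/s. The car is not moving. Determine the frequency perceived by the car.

53 km/h = 14.72 m/s.
With the source moving away from a stationary observer, f' = f · v/(v + v_s).
f' = 378 × 348/(348 + 14.72) = 378 × 348/362.7 ≈ 363 Hz.

363 Hz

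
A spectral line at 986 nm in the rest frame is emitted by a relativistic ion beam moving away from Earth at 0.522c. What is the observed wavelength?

Relativistic Doppler for wavelength: λ' = λ₀ · √((1 + β)/(1 − β)).
λ' = 986 × √(1.5220/0.4780) = 986 × 1.78440 ≈ 1759.4 nm.

1759.4 nm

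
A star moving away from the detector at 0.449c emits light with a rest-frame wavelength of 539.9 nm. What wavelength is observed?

Relativistic Doppler for wavelength: λ' = λ₀ · √((1 + β)/(1 − β)).
λ' = 539.9 × √(1.4490/0.5510) = 539.9 × 1.62165 ≈ 875.5 nm.

875.5 nm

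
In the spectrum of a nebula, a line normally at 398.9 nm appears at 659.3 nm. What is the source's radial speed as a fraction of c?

λ'/λ₀ = 1.6528 > 1 (redshift), so the source is receding.
λ'/λ₀ = √((1 + β)/(1 − β)) for a receding source ⇒ β = (r² − 1)/(r² + 1) with r = λ'/λ₀.
β = (2.7317 − 1)/(2.7317 + 1) ≈ 0.464.

0.464c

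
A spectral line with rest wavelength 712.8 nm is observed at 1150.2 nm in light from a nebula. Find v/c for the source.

λ'/λ₀ = 1.6136 > 1 (redshift), so the source is receding.
λ'/λ₀ = √((1 + β)/(1 − β)) for a receding source ⇒ β = (r² − 1)/(r² + 1) with r = λ'/λ₀.
β = (2.6038 − 1)/(2.6038 + 1) ≈ 0.445.

0.445c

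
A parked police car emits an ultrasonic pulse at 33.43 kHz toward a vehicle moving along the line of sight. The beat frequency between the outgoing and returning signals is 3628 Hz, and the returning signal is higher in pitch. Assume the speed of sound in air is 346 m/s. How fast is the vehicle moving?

Double Doppler shift off a moving reflector: f₂ = f₀ · (v + u)/(v − u) (u > 0 toward emitter).
Returning signal is higher, so f₂ = f₀ + Δf = 33430 + 3628 = 37058 Hz.
Rearranging, u = v · (f₂ − f₀)/(f₂ + f₀) = 346 × 3628/70488 ≈ 17.8 m/s.
So the vehicle is moving at 17.8 m/s toward the emitter.

17.8 m/s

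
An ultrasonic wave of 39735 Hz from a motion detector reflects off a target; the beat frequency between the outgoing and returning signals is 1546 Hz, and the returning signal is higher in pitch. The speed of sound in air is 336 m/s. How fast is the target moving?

Double Doppler shift off a moving reflector: f₂ = f₀ · (v + u)/(v − u) (u > 0 toward emitter).
Returning signal is higher, so f₂ = f₀ + Δf = 39735 + 1546 = 41281 Hz.
Rearranging, u = v · (f₂ − f₀)/(f₂ + f₀) = 336 × 1546/81016 ≈ 6.4 m/s.
So the target is moving at 6.4 m/s toward the emitter.

6.4 m/s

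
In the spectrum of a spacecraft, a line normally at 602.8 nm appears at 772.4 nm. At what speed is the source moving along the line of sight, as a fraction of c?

0.243c

λ'/λ₀ = 1.2814 > 1 (redshift), so the source is receding.
λ'/λ₀ = √((1 + β)/(1 − β)) for a receding source ⇒ β = (r² − 1)/(r² + 1) with r = λ'/λ₀.
β = (1.6419 − 1)/(1.6419 + 1) ≈ 0.243.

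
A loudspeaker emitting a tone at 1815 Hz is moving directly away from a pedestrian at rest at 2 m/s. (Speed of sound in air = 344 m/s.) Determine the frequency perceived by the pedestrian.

1805 Hz

Moving source, stationary observer: f' = f · v/(v + v_s) since the source is receding.
f' = 1815 × 344/(344 + 2) = 1815 × 344/346 ≈ 1805 Hz.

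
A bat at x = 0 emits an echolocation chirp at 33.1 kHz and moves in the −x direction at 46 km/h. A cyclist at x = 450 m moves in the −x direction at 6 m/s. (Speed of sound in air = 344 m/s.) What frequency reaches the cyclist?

32.5 kHz

46 km/h = 12.78 m/s.
The observer lies on the +x side, so the source is heading away from the observer and the observer is heading toward the source.
With source receding and observer approaching, f' = f · (v + v_o)/(v + v_s).
f' = 33.1 × (344 + 6)/(344 + 12.78) = 33.1 × 350/356.78 ≈ 32.5 kHz.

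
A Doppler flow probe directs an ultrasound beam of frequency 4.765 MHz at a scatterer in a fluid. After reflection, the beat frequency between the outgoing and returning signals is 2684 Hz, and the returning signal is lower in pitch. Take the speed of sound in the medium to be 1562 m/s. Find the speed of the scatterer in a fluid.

0.44 m/s

Double Doppler shift off a moving reflector: f₂ = f₀ · (v + u)/(v − u) (u > 0 toward emitter).
Returning signal is lower, so f₂ = f₀ − Δf = 4765000 − 2684 = 4762316 Hz.
Rearranging, u = v · (f₂ − f₀)/(f₂ + f₀) = 1562 × -2684/9527316 ≈ -0.44 m/s.
So the scatterer in a fluid is moving at 0.44 m/s away from the emitter.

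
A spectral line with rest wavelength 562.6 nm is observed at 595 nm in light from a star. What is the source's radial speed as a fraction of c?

λ'/λ₀ = 1.0576 > 1 (redshift), so the source is receding.
λ'/λ₀ = √((1 + β)/(1 − β)) for a receding source ⇒ β = (r² − 1)/(r² + 1) with r = λ'/λ₀.
β = (1.1185 − 1)/(1.1185 + 1) ≈ 0.056.

0.056c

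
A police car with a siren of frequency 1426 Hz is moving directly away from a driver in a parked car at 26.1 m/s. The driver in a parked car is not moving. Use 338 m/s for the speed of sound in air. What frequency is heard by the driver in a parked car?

Only the source moves, away from the listener, so f' = f · v/(v + v_s).
f' = 1426 × 338/(338 + 26.1) = 1426 × 338/364.1 ≈ 1324 Hz.

1324 Hz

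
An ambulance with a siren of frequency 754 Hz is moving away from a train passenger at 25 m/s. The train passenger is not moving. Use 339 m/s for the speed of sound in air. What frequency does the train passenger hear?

702 Hz

Moving source, stationary observer: f' = f · v/(v + v_s) since the source is receding.
f' = 754 × 339/(339 + 25) = 754 × 339/364 ≈ 702 Hz.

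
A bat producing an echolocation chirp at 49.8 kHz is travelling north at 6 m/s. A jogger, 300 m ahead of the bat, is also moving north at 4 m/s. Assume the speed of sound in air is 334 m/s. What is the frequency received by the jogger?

The jogger is ahead, so the bat is moving toward it while the jogger is moving away from the bat.
With source approaching and observer receding, f' = f · (v − v_o)/(v − v_s).
f' = 49.8 × (334 − 4)/(334 − 6) = 49.8 × 330/328 ≈ 50.1 kHz.

50.1 kHz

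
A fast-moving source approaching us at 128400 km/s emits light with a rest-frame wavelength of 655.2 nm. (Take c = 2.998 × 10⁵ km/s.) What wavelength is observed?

414.5 nm

β = v/c = 128400/299800 = 0.4283.
Relativistic Doppler for wavelength: λ' = λ₀ · √((1 − β)/(1 + β)).
λ' = 655.2 × √(0.5717/1.4283) = 655.2 × 0.63268 ≈ 414.5 nm.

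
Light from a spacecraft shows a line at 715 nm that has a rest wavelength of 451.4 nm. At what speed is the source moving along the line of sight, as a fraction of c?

λ'/λ₀ = 1.5840 > 1 (redshift), so the source is receding.
λ'/λ₀ = √((1 + β)/(1 − β)) for a receding source ⇒ β = (r² − 1)/(r² + 1) with r = λ'/λ₀.
β = (2.5089 − 1)/(2.5089 + 1) ≈ 0.430.

0.430c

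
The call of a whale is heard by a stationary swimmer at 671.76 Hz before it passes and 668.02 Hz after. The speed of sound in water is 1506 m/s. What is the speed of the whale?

4.2 m/s

f₁/f₂ = (v + v_s)/(v − v_s), so v_s = v · (f₁ − f₂)/(f₁ + f₂).
v_s = 1506 × (671.76 − 668.02)/(671.76 + 668.02) = 1506 × 3.74/1339.78 ≈ 4.2 m/s.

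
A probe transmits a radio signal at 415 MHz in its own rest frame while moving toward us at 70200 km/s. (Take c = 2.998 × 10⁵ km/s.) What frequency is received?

526.8 MHz

β = v/c = 70200/299800 = 0.2342.
Relativistic Doppler for frequency: f' = f₀ · √((1 + β)/(1 − β)).
f' = 415 × √(1.2342/0.7658) = 415 × 1.26945 ≈ 526.8 MHz.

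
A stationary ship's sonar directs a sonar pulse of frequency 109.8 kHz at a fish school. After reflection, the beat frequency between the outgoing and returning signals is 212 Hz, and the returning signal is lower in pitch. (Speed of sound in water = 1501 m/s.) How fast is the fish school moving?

Double Doppler shift off a moving reflector: f₂ = f₀ · (v + u)/(v − u) (u > 0 toward emitter).
Returning signal is lower, so f₂ = f₀ − Δf = 109800 − 212 = 109588 Hz.
Rearranging, u = v · (f₂ − f₀)/(f₂ + f₀) = 1501 × -212/219388 ≈ -1.45 m/s.
So the fish school is moving at 1.45 m/s away from the emitter.

1.45 m/s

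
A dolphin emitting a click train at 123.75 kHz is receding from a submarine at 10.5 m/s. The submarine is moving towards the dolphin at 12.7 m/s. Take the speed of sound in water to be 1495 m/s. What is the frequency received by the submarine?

123.9 kHz

With source receding and observer approaching, f' = f · (v + v_o)/(v + v_s).
f' = 123.75 × (1495 + 12.7)/(1495 + 10.5) = 123.75 × 1507.7/1505.5 ≈ 123.9 kHz.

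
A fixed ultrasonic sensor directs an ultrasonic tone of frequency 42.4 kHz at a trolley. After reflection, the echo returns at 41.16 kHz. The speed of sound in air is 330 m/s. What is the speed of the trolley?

4.9 m/s

Double Doppler shift off a moving reflector: f₂ = f₀ · (v + u)/(v − u) (u > 0 toward emitter).
Rearranging, u = v · (f₂ − f₀)/(f₂ + f₀) = 330 × -1.24/83.56 ≈ -4.9 m/s.
So the trolley is moving at 4.9 m/s away from the emitter.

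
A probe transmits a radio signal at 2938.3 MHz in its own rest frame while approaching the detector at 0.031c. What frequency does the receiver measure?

3030.8 MHz

Relativistic Doppler for frequency: f' = f₀ · √((1 + β)/(1 − β)).
f' = 2938.3 × √(1.0310/0.9690) = 2938.3 × 1.03150 ≈ 3030.8 MHz.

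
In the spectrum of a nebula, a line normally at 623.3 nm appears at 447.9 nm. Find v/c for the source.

λ'/λ₀ = 0.7186 < 1 (blueshift), so the source is approaching.
λ'/λ₀ = √((1 − β)/(1 + β)) for an approaching source ⇒ β = (1 − r²)/(1 + r²) with r = λ'/λ₀.
β = (1 − 0.5164)/(1 + 0.5164) ≈ 0.319.

0.319c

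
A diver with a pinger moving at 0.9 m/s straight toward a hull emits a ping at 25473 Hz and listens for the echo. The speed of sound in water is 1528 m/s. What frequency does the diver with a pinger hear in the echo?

25503 Hz

The hull receives the sound from a moving source: f₁ = f₀ · v/(v − v_e) = 25473 × 1528/1527.1 ≈ 25488 Hz.
On the return leg the diver with a pinger is a moving observer: f₂ = f₁ · (v + v_e)/v = 25488 × 1528.9/1528 ≈ 25503 Hz.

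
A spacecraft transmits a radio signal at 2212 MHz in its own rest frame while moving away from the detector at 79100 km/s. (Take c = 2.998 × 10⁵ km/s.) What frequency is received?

1688.2 MHz

β = v/c = 79100/299800 = 0.2638.
Relativistic Doppler for frequency: f' = f₀ · √((1 − β)/(1 + β)).
f' = 2212 × √(0.7362/1.2638) = 2212 × 0.76320 ≈ 1688.2 MHz.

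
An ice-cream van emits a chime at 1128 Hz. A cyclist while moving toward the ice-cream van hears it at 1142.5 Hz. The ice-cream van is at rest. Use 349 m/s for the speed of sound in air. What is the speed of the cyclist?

f' = f · (v + v_o)/v ⇒ v_o = v · |f'/f − 1|.
v_o = 349 × |1142.5/1128 − 1| = 349 × 0.01285 ≈ 4.5 m/s.

4.5 m/s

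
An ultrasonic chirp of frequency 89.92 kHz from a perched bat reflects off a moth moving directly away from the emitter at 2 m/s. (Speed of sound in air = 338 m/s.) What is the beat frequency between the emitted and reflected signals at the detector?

The moth first receives the wave as a moving observer: f₁ = f₀ · (v − u)/v = 89.92 × (338 − 2)/338 ≈ 89.388 kHz.
On reflection it acts as a source moving away from the stationary detector: f₂ = f₁ · v/(v + u) = 89.388 × 338/340 ≈ 88.862 kHz.
Equivalently f₂ = f₀ · (v − u)/(v + u).
Beat frequency (with f₀ = 89920 Hz): |f₂ − f₀| = 2u·f₀/(v + u) = 2 × 2 × 89920/340 ≈ 1058 Hz.

1058 Hz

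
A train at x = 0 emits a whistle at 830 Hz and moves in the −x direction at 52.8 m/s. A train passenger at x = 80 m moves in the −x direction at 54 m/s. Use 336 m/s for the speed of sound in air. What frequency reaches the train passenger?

833 Hz

The observer lies on the +x side, so the source is heading away from the observer and the observer is heading toward the source.
Both move, so f' = f · (v + v_o)/(v + v_s).
f' = 830 × (336 + 54)/(336 + 52.8) = 830 × 390/388.8 ≈ 833 Hz.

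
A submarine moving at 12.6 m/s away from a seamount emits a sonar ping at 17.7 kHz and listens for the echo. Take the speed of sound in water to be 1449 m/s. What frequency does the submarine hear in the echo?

17.39 kHz

The seamount receives the sound from a moving source: f₁ = f₀ · v/(v + v_e) = 17.7 × 1449/1461.6 ≈ 17.55 kHz.
On the return leg the submarine is a moving observer: f₂ = f₁ · (v − v_e)/v = 17.55 × 1436.4/1449 ≈ 17.39 kHz.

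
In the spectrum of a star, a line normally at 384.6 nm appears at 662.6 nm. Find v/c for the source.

0.496c

λ'/λ₀ = 1.7228 > 1 (redshift), so the source is receding.
λ'/λ₀ = √((1 + β)/(1 − β)) for a receding source ⇒ β = (r² − 1)/(r² + 1) with r = λ'/λ₀.
β = (2.9681 − 1)/(2.9681 + 1) ≈ 0.496.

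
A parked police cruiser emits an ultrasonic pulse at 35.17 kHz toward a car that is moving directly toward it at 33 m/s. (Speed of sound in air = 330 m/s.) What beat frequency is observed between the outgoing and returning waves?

At the car (a moving observer), f₁ = f₀ · (v + u)/v = 35.17 × 363/330 ≈ 38.69 kHz.
On reflection it acts as a source moving toward the stationary detector: f₂ = f₁ · v/(v − u) = 38.69 × 330/297 ≈ 42.99 kHz.
Equivalently f₂ = f₀ · (v + u)/(v − u).
Beat frequency (with f₀ = 35170 Hz): |f₂ − f₀| = 2u·f₀/(v − u) = 2 × 33 × 35170/297 ≈ 7816 Hz.

7816 Hz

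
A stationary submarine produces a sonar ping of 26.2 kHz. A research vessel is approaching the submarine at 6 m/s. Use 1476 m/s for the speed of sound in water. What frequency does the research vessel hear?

Moving observer, stationary source: f' = f · (v + v_o)/v.
f' = 26.2 × (1476 + 6)/1476 = 26.2 × 1482/1476 ≈ 26.3 kHz.

26.3 kHz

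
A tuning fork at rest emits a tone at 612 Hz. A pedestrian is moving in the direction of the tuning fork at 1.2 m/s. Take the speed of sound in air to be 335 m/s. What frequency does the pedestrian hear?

614 Hz

Only the observer moves, toward the source, so f' = f · (v + v_o)/v.
f' = 612 × (335 + 1.2)/335 = 612 × 336.2/335 ≈ 614 Hz.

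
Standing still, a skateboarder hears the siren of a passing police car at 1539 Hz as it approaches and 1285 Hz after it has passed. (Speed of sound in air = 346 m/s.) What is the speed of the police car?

f₁/f₂ = (v + v_s)/(v − v_s), so v_s = v · (f₁ − f₂)/(f₁ + f₂).
v_s = 346 × (1539 − 1285)/(1539 + 1285) = 346 × 254/2824 ≈ 31 m/s.

31 m/s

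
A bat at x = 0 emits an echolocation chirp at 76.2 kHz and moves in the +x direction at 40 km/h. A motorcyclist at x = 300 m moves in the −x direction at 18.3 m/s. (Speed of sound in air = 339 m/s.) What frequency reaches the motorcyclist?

83.0 kHz

40 km/h = 11.11 m/s.
The observer lies on the +x side, so the source is heading toward the observer and the observer is heading toward the source.
With source approaching and observer approaching, f' = f · (v + v_o)/(v − v_s).
f' = 76.2 × (339 + 18.3)/(339 − 11.11) = 76.2 × 357.3/327.89 ≈ 83.0 kHz.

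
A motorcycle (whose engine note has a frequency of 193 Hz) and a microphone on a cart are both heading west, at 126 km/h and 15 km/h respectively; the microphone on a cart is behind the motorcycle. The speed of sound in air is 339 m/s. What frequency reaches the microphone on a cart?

177 Hz

126 km/h = 35 m/s; 15 km/h = 4.167 m/s.
The microphone on a cart is behind, so the motorcycle is moving away from it while the microphone on a cart is moving toward the motorcycle.
Both move, so f' = f · (v + v_o)/(v + v_s).
f' = 193 × (339 + 4.167)/(339 + 35) = 193 × 343.17/374 ≈ 177 Hz.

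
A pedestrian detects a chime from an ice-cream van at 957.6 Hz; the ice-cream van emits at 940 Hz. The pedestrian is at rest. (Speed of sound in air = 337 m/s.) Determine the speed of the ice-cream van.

6.2 m/s

f' > f, so the ice-cream van is approaching.
f' = f · v/(v − v_s) ⇒ v_s = v · |1 − f/f'|.
v_s = 337 × |1 − 940/957.6| = 337 × 0.01838 ≈ 6.2 m/s.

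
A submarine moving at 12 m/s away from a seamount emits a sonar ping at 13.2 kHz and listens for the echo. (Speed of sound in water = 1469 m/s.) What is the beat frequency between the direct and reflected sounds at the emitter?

The seamount receives the sound from a moving source: f₁ = f₀ · v/(v + v_e) = 13.2 × 1469/1481 ≈ 13.093 kHz.
On the return leg the submarine is a moving observer: f₂ = f₁ · (v − v_e)/v = 13.093 × 1457/1469 ≈ 12.986 kHz.
Equivalently f₂ = f₀ · (v − v_e)/(v + v_e).
Beat against the emitted tone (with f₀ = 13200 Hz): |f₂ − f₀| = 2v_e·f₀/(v + v_e) = 2 × 12 × 13200/1481 ≈ 214 Hz.

214 Hz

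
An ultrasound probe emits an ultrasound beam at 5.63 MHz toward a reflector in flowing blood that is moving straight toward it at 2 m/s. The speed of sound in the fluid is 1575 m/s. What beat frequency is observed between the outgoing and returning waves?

At the reflector in flowing blood (a moving observer), f₁ = f₀ · (v + u)/v = 5.63 × 1577/1575 ≈ 5.63715 MHz.
On reflection it acts as a source moving toward the stationary detector: f₂ = f₁ · v/(v − u) = 5.63715 × 1575/1573 ≈ 5.64432 MHz.
Beat frequency (with f₀ = 5630000 Hz): |f₂ − f₀| = 2u·f₀/(v − u) = 2 × 2 × 5630000/1573 ≈ 14317 Hz.

14317 Hz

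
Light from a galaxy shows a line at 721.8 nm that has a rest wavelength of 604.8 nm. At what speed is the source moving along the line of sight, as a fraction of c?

0.175

λ'/λ₀ = 1.1935 > 1 (redshift), so the source is receding.
λ'/λ₀ = √((1 + β)/(1 − β)) for a receding source ⇒ β = (r² − 1)/(r² + 1) with r = λ'/λ₀.
β = (1.4243 − 1)/(1.4243 + 1) ≈ 0.175.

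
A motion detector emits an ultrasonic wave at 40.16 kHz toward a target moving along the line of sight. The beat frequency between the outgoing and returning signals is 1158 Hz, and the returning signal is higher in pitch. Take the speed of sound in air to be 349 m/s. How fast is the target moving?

Double Doppler shift off a moving reflector: f₂ = f₀ · (v + u)/(v − u) (u > 0 toward emitter).
Returning signal is higher, so f₂ = f₀ + Δf = 40160 + 1158 = 41318 Hz.
Rearranging, u = v · (f₂ − f₀)/(f₂ + f₀) = 349 × 1158/81478 ≈ 5.0 m/s.
So the target is moving at 5.0 m/s toward the emitter.

5.0 m/s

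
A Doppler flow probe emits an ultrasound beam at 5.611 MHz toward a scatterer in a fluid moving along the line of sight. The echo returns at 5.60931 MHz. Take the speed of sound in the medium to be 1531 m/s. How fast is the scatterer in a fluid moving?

0.23 m/s

Double Doppler shift off a moving reflector: f₂ = f₀ · (v + u)/(v − u) (u > 0 toward emitter).
Rearranging, u = v · (f₂ − f₀)/(f₂ + f₀) = 1531 × -0.00169/11.22031 ≈ -0.23 m/s.
So the scatterer in a fluid is moving at 0.23 m/s away from the emitter.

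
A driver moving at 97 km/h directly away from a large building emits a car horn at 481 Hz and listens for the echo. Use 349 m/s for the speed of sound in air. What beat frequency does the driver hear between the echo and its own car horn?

97 km/h = 26.94 m/s.
The large building receives the sound from a moving source: f₁ = f₀ · v/(v + v_e) = 481 × 349/375.94 ≈ 446.5 Hz.
On the return leg the driver is a moving observer: f₂ = f₁ · (v − v_e)/v = 446.5 × 322.06/349 ≈ 412.1 Hz.
Equivalently f₂ = f₀ · (v − v_e)/(v + v_e).
Beat against the emitted tone: |f₂ − f₀| = 2v_e·f₀/(v + v_e) = 2 × 26.94 × 481/375.94 ≈ 69 Hz.

69 Hz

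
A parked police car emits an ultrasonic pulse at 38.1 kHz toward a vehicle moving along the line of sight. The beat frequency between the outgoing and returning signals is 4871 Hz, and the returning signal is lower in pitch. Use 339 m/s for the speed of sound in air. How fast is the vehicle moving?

23.2 m/s

Double Doppler shift off a moving reflector: f₂ = f₀ · (v + u)/(v − u) (u > 0 toward emitter).
Returning signal is lower, so f₂ = f₀ − Δf = 38100 − 4871 = 33229 Hz.
Rearranging, u = v · (f₂ − f₀)/(f₂ + f₀) = 339 × -4871/71329 ≈ -23.2 m/s.
So the vehicle is moving at 23.2 m/s away from the emitter.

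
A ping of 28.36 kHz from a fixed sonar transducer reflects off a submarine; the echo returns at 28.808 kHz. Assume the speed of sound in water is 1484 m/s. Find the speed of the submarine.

11.6 m/s

Double Doppler shift off a moving reflector: f₂ = f₀ · (v + u)/(v − u) (u > 0 toward emitter).
Rearranging, u = v · (f₂ − f₀)/(f₂ + f₀) = 1484 × 0.448/57.168 ≈ 11.6 m/s.
So the submarine is moving at 11.6 m/s toward the emitter.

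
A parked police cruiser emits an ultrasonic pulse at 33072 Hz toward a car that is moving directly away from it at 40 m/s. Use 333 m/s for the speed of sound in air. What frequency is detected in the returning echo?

The car first receives the wave as a moving observer: f₁ = f₀ · (v − u)/v = 33072 × (333 − 40)/333 ≈ 29099 Hz.
The reflection then acts as a moving source: f₂ = f₁ · v/(v + u) ≈ 25979 Hz.

25979 Hz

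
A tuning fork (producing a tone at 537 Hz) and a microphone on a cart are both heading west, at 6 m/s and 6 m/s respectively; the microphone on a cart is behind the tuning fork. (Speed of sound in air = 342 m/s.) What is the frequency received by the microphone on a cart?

The microphone on a cart is behind, so the tuning fork is moving away from it while the microphone on a cart is moving toward the tuning fork.
With source receding and observer approaching, f' = f · (v + v_o)/(v + v_s).
f' = 537 × (342 + 6)/(342 + 6) = 537 × 348/348 ≈ 537 Hz.

537 Hz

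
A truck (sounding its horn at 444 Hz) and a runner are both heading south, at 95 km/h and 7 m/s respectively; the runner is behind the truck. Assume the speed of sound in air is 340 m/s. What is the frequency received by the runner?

95 km/h = 26.39 m/s.
The runner is behind, so the truck is moving away from it while the runner is moving toward the truck.
General Doppler shift: f' = f · (v + v_o)/(v + v_s).
f' = 444 × (340 + 7)/(340 + 26.39) = 444 × 347/366.39 ≈ 421 Hz.

421 Hz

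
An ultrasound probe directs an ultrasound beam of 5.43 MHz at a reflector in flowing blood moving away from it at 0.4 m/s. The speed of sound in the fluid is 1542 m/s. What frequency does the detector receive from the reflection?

At the reflector in flowing blood (a moving observer), f₁ = f₀ · (v − u)/v = 5.43 × 1541.6/1542 ≈ 5.429 MHz.
On reflection it acts as a source moving away from the stationary detector: f₂ = f₁ · v/(v + u) = 5.429 × 1542/1542.4 ≈ 5.427 MHz.
Equivalently f₂ = f₀ · (v − u)/(v + u).

5.427 MHz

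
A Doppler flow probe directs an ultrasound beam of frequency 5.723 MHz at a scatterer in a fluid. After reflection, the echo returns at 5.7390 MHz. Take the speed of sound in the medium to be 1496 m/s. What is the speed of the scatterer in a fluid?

2.09 m/s

Double Doppler shift off a moving reflector: f₂ = f₀ · (v + u)/(v − u) (u > 0 toward emitter).
Rearranging, u = v · (f₂ − f₀)/(f₂ + f₀) = 1496 × 0.0160/11.4620 ≈ 2.09 m/s.
So the scatterer in a fluid is moving at 2.09 m/s toward the emitter.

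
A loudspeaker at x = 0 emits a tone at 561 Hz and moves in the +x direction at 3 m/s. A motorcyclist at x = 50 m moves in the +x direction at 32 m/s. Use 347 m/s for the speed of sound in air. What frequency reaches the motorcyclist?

514 Hz

The observer lies on the +x side, so the source is heading toward the observer and the observer is heading away from the source.
Both move, so f' = f · (v − v_o)/(v − v_s).
f' = 561 × (347 − 32)/(347 − 3) = 561 × 315/344 ≈ 514 Hz.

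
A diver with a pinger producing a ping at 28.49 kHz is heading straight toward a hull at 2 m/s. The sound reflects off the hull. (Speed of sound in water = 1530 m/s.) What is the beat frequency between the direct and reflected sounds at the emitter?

The hull receives the sound from a moving source: f₁ = f₀ · v/(v − v_e) = 28.49 × 1530/1528 ≈ 28.5273 kHz.
On the return leg the diver with a pinger is a moving observer: f₂ = f₁ · (v + v_e)/v = 28.5273 × 1532/1530 ≈ 28.5646 kHz.
Equivalently f₂ = f₀ · (v + v_e)/(v − v_e).
Beat against the emitted tone (with f₀ = 28490 Hz): |f₂ − f₀| = 2v_e·f₀/(v − v_e) = 2 × 2 × 28490/1528 ≈ 75 Hz.

75 Hz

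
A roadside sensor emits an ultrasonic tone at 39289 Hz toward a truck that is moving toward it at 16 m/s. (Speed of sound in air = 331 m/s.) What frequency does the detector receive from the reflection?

The truck first receives the wave as a moving observer: f₁ = f₀ · (v + u)/v = 39289 × (331 + 16)/331 ≈ 41188 Hz.
On reflection it acts as a source moving toward the stationary detector: f₂ = f₁ · v/(v − u) = 41188 × 331/315 ≈ 43280 Hz.

43280 Hz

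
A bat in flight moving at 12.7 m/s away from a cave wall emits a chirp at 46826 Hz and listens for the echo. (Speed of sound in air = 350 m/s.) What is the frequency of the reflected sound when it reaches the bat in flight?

The cave wall receives the sound from a moving source: f₁ = f₀ · v/(v + v_e) = 46826 × 350/362.7 ≈ 45186 Hz.
On the return leg the bat in flight is a moving observer: f₂ = f₁ · (v − v_e)/v = 45186 × 337.3/350 ≈ 43547 Hz.
Equivalently f₂ = f₀ · (v − v_e)/(v + v_e).

43547 Hz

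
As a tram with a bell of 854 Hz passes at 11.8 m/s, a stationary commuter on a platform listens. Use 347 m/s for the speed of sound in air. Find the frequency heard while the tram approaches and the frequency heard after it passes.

884 Hz approaching; 826 Hz receding

Approaching: f₁ = f · v/(v − v_s) = 854 × 347/335.2 ≈ 884 Hz.
Receding: f₂ = f · v/(v + v_s) = 854 × 347/358.8 ≈ 826 Hz.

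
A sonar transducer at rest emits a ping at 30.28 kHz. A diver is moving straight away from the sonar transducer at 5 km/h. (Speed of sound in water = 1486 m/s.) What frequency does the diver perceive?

30.3 kHz

5 km/h = 1.389 m/s.
Moving observer, stationary source: f' = f · (v − v_o)/v.
f' = 30.28 × (1486 − 1.389)/1486 = 30.28 × 1484.6/1486 ≈ 30.3 kHz.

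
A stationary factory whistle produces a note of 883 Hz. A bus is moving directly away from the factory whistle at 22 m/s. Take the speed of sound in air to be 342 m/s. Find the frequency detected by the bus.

Only the observer moves, away from the source, so f' = f · (v − v_o)/v.
f' = 883 × (342 − 22)/342 = 883 × 320/342 ≈ 826 Hz.

826 Hz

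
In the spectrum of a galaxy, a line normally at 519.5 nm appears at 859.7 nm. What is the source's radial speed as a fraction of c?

0.465

λ'/λ₀ = 1.6549 > 1 (redshift), so the source is receding.
λ'/λ₀ = √((1 + β)/(1 − β)) for a receding source ⇒ β = (r² − 1)/(r² + 1) with r = λ'/λ₀.
β = (2.7386 − 1)/(2.7386 + 1) ≈ 0.465.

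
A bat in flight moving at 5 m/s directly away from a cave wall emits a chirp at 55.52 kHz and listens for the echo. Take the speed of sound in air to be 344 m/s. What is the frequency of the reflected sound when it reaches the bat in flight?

53.9 kHz

The cave wall receives the sound from a moving source: f₁ = f₀ · v/(v + v_e) = 55.52 × 344/349 ≈ 54.7 kHz.
On the return leg the bat in flight is a moving observer: f₂ = f₁ · (v − v_e)/v = 54.7 × 339/344 ≈ 53.9 kHz.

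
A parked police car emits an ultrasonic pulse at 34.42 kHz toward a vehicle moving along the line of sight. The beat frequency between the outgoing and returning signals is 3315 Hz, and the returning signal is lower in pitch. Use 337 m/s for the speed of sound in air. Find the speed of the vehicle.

17.0 m/s

Double Doppler shift off a moving reflector: f₂ = f₀ · (v + u)/(v − u) (u > 0 toward emitter).
Returning signal is lower, so f₂ = f₀ − Δf = 34420 − 3315 = 31105 Hz.
Rearranging, u = v · (f₂ − f₀)/(f₂ + f₀) = 337 × -3315/65525 ≈ -17.0 m/s.
So the vehicle is moving at 17.0 m/s away from the emitter.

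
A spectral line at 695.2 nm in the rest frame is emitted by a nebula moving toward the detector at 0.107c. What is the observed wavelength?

Relativistic Doppler for wavelength: λ' = λ₀ · √((1 − β)/(1 + β)).
λ' = 695.2 × √(0.8930/1.1070) = 695.2 × 0.89816 ≈ 624.4 nm.

624.4 nm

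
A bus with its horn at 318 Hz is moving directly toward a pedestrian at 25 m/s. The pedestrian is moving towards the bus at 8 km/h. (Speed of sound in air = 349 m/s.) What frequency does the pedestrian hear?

8 km/h = 2.222 m/s.
Both move, so f' = f · (v + v_o)/(v − v_s).
f' = 318 × (349 + 2.222)/(349 − 25) = 318 × 351.22/324 ≈ 345 Hz.

345 Hz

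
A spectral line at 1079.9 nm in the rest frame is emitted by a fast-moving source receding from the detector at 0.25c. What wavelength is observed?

Relativistic Doppler for wavelength: λ' = λ₀ · √((1 + β)/(1 − β)).
λ' = 1079.9 × √(1.2500/0.7500) = 1079.9 × 1.29099 ≈ 1394.1 nm.

1394.1 nm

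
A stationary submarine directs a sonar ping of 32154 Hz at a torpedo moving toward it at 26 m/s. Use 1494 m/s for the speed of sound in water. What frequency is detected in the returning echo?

33293 Hz

At the torpedo (a moving observer), f₁ = f₀ · (v + u)/v = 32154 × 1520/1494 ≈ 32714 Hz.
On reflection it acts as a source moving toward the stationary detector: f₂ = f₁ · v/(v − u) = 32714 × 1494/1468 ≈ 33293 Hz.
Equivalently f₂ = f₀ · (v + u)/(v − u).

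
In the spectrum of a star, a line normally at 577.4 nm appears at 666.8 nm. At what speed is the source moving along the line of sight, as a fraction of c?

0.143c

λ'/λ₀ = 1.1548 > 1 (redshift), so the source is receding.
λ'/λ₀ = √((1 + β)/(1 − β)) for a receding source ⇒ β = (r² − 1)/(r² + 1) with r = λ'/λ₀.
β = (1.3336 − 1)/(1.3336 + 1) ≈ 0.143.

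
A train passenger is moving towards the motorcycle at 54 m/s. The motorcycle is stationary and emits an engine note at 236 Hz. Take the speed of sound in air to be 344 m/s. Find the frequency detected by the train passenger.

Only the observer moves, toward the source, so f' = f · (v + v_o)/v.
f' = 236 × (344 + 54)/344 = 236 × 398/344 ≈ 273 Hz.

273 Hz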